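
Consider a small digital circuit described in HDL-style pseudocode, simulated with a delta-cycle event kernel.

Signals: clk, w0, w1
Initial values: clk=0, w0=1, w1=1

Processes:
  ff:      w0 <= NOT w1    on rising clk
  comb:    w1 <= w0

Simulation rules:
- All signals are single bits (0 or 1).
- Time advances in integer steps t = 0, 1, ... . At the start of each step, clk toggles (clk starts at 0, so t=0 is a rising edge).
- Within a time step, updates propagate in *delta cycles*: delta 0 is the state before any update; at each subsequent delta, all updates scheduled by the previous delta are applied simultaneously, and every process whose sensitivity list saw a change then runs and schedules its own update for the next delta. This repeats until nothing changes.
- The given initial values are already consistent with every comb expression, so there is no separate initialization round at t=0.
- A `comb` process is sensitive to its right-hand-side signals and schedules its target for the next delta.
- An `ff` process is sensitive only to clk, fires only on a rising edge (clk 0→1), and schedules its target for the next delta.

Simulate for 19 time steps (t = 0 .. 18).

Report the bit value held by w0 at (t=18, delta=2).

1

t0.Δ0 clk=0 w0=1 w1=1
t0.Δ1 clk=1 w0=1 w1=1
t0.Δ2 clk=1 w0=0 w1=1
t0.Δ3 clk=1 w0=0 w1=0
t1.Δ0 clk=1 w0=0 w1=0
t1.Δ1 clk=0 w0=0 w1=0
t2.Δ0 clk=0 w0=0 w1=0
t2.Δ1 clk=1 w0=0 w1=0
t2.Δ2 clk=1 w0=1 w1=0
t2.Δ3 clk=1 w0=1 w1=1
t3.Δ0 clk=1 w0=1 w1=1
t3.Δ1 clk=0 w0=1 w1=1
t4.Δ0 clk=0 w0=1 w1=1
t4.Δ1 clk=1 w0=1 w1=1
t4.Δ2 clk=1 w0=0 w1=1
t4.Δ3 clk=1 w0=0 w1=0
t5.Δ0 clk=1 w0=0 w1=0
t5.Δ1 clk=0 w0=0 w1=0
t6.Δ0 clk=0 w0=0 w1=0
t6.Δ1 clk=1 w0=0 w1=0
t6.Δ2 clk=1 w0=1 w1=0
t6.Δ3 clk=1 w0=1 w1=1
t7.Δ0 clk=1 w0=1 w1=1
t7.Δ1 clk=0 w0=1 w1=1
t8.Δ0 clk=0 w0=1 w1=1
t8.Δ1 clk=1 w0=1 w1=1
t8.Δ2 clk=1 w0=0 w1=1
t8.Δ3 clk=1 w0=0 w1=0
t9.Δ0 clk=1 w0=0 w1=0
t9.Δ1 clk=0 w0=0 w1=0
t10.Δ0 clk=0 w0=0 w1=0
t10.Δ1 clk=1 w0=0 w1=0
t10.Δ2 clk=1 w0=1 w1=0
t10.Δ3 clk=1 w0=1 w1=1
t11.Δ0 clk=1 w0=1 w1=1
t11.Δ1 clk=0 w0=1 w1=1
t12.Δ0 clk=0 w0=1 w1=1
t12.Δ1 clk=1 w0=1 w1=1
t12.Δ2 clk=1 w0=0 w1=1
t12.Δ3 clk=1 w0=0 w1=0
t13.Δ0 clk=1 w0=0 w1=0
t13.Δ1 clk=0 w0=0 w1=0
t14.Δ0 clk=0 w0=0 w1=0
t14.Δ1 clk=1 w0=0 w1=0
t14.Δ2 clk=1 w0=1 w1=0
t14.Δ3 clk=1 w0=1 w1=1
t15.Δ0 clk=1 w0=1 w1=1
t15.Δ1 clk=0 w0=1 w1=1
t16.Δ0 clk=0 w0=1 w1=1
t16.Δ1 clk=1 w0=1 w1=1
t16.Δ2 clk=1 w0=0 w1=1
t16.Δ3 clk=1 w0=0 w1=0
t17.Δ0 clk=1 w0=0 w1=0
t17.Δ1 clk=0 w0=0 w1=0
t18.Δ0 clk=0 w0=0 w1=0
t18.Δ1 clk=1 w0=0 w1=0
t18.Δ2 clk=1 w0=1 w1=0
t18.Δ3 clk=1 w0=1 w1=1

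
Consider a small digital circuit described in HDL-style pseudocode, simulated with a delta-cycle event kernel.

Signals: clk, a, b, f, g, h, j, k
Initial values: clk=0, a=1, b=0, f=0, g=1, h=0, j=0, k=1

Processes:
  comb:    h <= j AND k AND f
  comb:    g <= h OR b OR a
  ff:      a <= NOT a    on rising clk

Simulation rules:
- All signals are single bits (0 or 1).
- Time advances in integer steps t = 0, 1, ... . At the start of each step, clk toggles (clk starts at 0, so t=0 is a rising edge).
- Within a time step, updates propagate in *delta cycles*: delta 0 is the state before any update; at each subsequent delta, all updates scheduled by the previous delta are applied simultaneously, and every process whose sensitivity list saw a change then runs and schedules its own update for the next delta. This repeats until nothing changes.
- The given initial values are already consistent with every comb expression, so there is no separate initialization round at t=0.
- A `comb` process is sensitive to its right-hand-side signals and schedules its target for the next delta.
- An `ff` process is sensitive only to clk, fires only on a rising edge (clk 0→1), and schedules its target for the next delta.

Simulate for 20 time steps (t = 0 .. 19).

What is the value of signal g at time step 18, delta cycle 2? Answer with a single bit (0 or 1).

0

[bits: j,clk,f,a,h,b,k,g]
t=0: Δ0=00010011 Δ1=01010011 Δ2=01000011 Δ3=01000010 | 3Δ
t=1: Δ0=01000010 Δ1=00000010 | 1Δ
t=2: Δ0=00000010 Δ1=01000010 Δ2=01010010 Δ3=01010011 | 3Δ
t=3: Δ0=01010011 Δ1=00010011 | 1Δ
t=4: Δ0=00010011 Δ1=01010011 Δ2=01000011 Δ3=01000010 | 3Δ
t=5: Δ0=01000010 Δ1=00000010 | 1Δ
t=6: Δ0=00000010 Δ1=01000010 Δ2=01010010 Δ3=01010011 | 3Δ
t=7: Δ0=01010011 Δ1=00010011 | 1Δ
t=8: Δ0=00010011 Δ1=01010011 Δ2=01000011 Δ3=01000010 | 3Δ
t=9: Δ0=01000010 Δ1=00000010 | 1Δ
t=10: Δ0=00000010 Δ1=01000010 Δ2=01010010 Δ3=01010011 | 3Δ
t=11: Δ0=01010011 Δ1=00010011 | 1Δ
t=12: Δ0=00010011 Δ1=01010011 Δ2=01000011 Δ3=01000010 | 3Δ
t=13: Δ0=01000010 Δ1=00000010 | 1Δ
t=14: Δ0=00000010 Δ1=01000010 Δ2=01010010 Δ3=01010011 | 3Δ
t=15: Δ0=01010011 Δ1=00010011 | 1Δ
t=16: Δ0=00010011 Δ1=01010011 Δ2=01000011 Δ3=01000010 | 3Δ
t=17: Δ0=01000010 Δ1=00000010 | 1Δ
t=18: Δ0=00000010 Δ1=01000010 Δ2=01010010 Δ3=01010011 | 3Δ
t=19: Δ0=01010011 Δ1=00010011 | 1Δ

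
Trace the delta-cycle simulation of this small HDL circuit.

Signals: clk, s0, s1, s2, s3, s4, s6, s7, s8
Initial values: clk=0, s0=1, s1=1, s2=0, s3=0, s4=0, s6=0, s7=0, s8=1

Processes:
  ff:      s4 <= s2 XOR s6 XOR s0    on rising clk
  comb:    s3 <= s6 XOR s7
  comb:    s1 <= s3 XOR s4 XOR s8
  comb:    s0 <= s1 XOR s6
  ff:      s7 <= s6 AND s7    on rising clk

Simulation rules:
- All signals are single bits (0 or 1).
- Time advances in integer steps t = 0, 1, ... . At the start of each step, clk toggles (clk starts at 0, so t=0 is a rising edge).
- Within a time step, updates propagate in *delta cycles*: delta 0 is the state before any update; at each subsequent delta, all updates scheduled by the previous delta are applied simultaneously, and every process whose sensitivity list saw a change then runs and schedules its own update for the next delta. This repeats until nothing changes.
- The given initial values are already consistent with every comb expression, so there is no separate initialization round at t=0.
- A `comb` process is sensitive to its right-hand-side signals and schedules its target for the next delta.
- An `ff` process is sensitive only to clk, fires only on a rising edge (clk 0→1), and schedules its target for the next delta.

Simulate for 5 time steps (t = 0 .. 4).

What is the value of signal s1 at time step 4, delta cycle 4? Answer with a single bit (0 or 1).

0

t=0 Δ0: s8=1 s1=1 s7=0 s2=0 s0=1 s3=0 clk=0 s6=0 s4=0
  Δ1: clk:0→1
  Δ2: s4:0→1
  Δ3: s1:1→0
  Δ4: s0:1→0
  (4Δ to stable)
t=1 Δ0: s8=1 s1=0 s7=0 s2=0 s0=0 s3=0 clk=1 s6=0 s4=1
  Δ1: clk:1→0
  (1Δ to stable)
t=2 Δ0: s8=1 s1=0 s7=0 s2=0 s0=0 s3=0 clk=0 s6=0 s4=1
  Δ1: clk:0→1
  Δ2: s4:1→0
  Δ3: s1:0→1
  Δ4: s0:0→1
  (4Δ to stable)
t=3 Δ0: s8=1 s1=1 s7=0 s2=0 s0=1 s3=0 clk=1 s6=0 s4=0
  Δ1: clk:1→0
  (1Δ to stable)
t=4 Δ0: s8=1 s1=1 s7=0 s2=0 s0=1 s3=0 clk=0 s6=0 s4=0
  Δ1: clk:0→1
  Δ2: s4:0→1
  Δ3: s1:1→0
  Δ4: s0:1→0
  (4Δ to stable)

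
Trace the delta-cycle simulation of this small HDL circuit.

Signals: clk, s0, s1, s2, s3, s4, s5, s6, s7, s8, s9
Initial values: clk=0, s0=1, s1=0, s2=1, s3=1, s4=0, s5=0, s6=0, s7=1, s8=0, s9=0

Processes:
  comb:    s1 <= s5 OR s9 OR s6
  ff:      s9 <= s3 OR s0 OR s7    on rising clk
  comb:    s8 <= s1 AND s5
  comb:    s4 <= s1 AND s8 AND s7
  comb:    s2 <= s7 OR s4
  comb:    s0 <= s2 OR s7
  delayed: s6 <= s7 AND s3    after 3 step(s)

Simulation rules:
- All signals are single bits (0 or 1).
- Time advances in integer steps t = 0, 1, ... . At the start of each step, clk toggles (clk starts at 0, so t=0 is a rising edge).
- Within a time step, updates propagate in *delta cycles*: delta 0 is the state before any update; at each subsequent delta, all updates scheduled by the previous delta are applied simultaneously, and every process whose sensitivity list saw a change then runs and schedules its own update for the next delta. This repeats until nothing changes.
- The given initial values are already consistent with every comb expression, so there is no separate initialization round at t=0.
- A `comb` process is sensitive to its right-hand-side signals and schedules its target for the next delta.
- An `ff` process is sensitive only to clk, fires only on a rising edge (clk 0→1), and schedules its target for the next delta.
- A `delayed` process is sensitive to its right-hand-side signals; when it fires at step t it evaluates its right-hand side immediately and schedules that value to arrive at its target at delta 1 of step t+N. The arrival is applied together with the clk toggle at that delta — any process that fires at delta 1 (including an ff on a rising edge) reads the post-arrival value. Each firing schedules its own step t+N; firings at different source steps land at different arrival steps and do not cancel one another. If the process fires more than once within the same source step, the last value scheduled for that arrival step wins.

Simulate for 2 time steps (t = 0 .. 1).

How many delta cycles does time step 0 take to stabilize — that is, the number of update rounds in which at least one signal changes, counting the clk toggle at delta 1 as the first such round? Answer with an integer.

3

t0.Δ0 s0=1 clk=0 s6=0 s7=1 s2=1 s1=0 s4=0 s5=0 s9=0 s3=1 s8=0
t0.Δ1 s0=1 clk=1 s6=0 s7=1 s2=1 s1=0 s4=0 s5=0 s9=0 s3=1 s8=0
t0.Δ2 s0=1 clk=1 s6=0 s7=1 s2=1 s1=0 s4=0 s5=0 s9=1 s3=1 s8=0
t0.Δ3 s0=1 clk=1 s6=0 s7=1 s2=1 s1=1 s4=0 s5=0 s9=1 s3=1 s8=0
t1.Δ0 s0=1 clk=1 s6=0 s7=1 s2=1 s1=1 s4=0 s5=0 s9=1 s3=1 s8=0
t1.Δ1 s0=1 clk=0 s6=0 s7=1 s2=1 s1=1 s4=0 s5=0 s9=1 s3=1 s8=0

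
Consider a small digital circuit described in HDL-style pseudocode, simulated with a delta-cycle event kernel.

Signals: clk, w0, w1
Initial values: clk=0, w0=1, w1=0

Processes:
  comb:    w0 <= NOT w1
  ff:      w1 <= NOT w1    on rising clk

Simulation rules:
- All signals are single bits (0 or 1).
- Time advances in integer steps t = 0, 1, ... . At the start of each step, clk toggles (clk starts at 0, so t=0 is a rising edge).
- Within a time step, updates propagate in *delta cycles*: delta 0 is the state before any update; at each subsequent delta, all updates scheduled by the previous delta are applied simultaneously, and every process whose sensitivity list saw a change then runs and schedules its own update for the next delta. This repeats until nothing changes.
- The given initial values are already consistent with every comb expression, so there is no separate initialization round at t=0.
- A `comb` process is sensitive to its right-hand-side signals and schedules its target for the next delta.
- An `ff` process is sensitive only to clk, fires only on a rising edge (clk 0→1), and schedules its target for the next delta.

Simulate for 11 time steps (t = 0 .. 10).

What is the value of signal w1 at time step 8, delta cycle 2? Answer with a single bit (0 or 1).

t0.Δ0 w0=1 w1=0 clk=0
t0.Δ1 w0=1 w1=0 clk=1
t0.Δ2 w0=1 w1=1 clk=1
t0.Δ3 w0=0 w1=1 clk=1
t1.Δ0 w0=0 w1=1 clk=1
t1.Δ1 w0=0 w1=1 clk=0
t2.Δ0 w0=0 w1=1 clk=0
t2.Δ1 w0=0 w1=1 clk=1
t2.Δ2 w0=0 w1=0 clk=1
t2.Δ3 w0=1 w1=0 clk=1
t3.Δ0 w0=1 w1=0 clk=1
t3.Δ1 w0=1 w1=0 clk=0
t4.Δ0 w0=1 w1=0 clk=0
t4.Δ1 w0=1 w1=0 clk=1
t4.Δ2 w0=1 w1=1 clk=1
t4.Δ3 w0=0 w1=1 clk=1
t5.Δ0 w0=0 w1=1 clk=1
t5.Δ1 w0=0 w1=1 clk=0
t6.Δ0 w0=0 w1=1 clk=0
t6.Δ1 w0=0 w1=1 clk=1
t6.Δ2 w0=0 w1=0 clk=1
t6.Δ3 w0=1 w1=0 clk=1
t7.Δ0 w0=1 w1=0 clk=1
t7.Δ1 w0=1 w1=0 clk=0
t8.Δ0 w0=1 w1=0 clk=0
t8.Δ1 w0=1 w1=0 clk=1
t8.Δ2 w0=1 w1=1 clk=1
t8.Δ3 w0=0 w1=1 clk=1
t9.Δ0 w0=0 w1=1 clk=1
t9.Δ1 w0=0 w1=1 clk=0
t10.Δ0 w0=0 w1=1 clk=0
t10.Δ1 w0=0 w1=1 clk=1
t10.Δ2 w0=0 w1=0 clk=1
t10.Δ3 w0=1 w1=0 clk=1

1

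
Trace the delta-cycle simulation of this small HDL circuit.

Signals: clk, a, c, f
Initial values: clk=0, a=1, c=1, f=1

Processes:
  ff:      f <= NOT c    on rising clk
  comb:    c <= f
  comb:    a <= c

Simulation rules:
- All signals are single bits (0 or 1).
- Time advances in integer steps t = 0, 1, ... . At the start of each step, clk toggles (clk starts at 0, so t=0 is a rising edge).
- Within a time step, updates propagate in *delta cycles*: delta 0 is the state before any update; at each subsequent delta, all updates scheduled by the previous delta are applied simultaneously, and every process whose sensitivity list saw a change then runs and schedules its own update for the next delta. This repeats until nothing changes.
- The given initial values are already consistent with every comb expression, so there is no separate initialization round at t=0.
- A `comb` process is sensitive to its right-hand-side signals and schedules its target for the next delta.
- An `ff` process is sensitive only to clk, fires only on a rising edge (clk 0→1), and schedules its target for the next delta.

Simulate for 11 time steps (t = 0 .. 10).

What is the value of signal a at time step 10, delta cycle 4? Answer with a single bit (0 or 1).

t=0 Δ0: clk=0 a=1 f=1 c=1
  Δ1: clk:0→1
  Δ2: f:1→0
  Δ3: c:1→0
  Δ4: a:1→0
  (4Δ to stable)
t=1 Δ0: clk=1 a=0 f=0 c=0
  Δ1: clk:1→0
  (1Δ to stable)
t=2 Δ0: clk=0 a=0 f=0 c=0
  Δ1: clk:0→1
  Δ2: f:0→1
  Δ3: c:0→1
  Δ4: a:0→1
  (4Δ to stable)
t=3 Δ0: clk=1 a=1 f=1 c=1
  Δ1: clk:1→0
  (1Δ to stable)
t=4 Δ0: clk=0 a=1 f=1 c=1
  Δ1: clk:0→1
  Δ2: f:1→0
  Δ3: c:1→0
  Δ4: a:1→0
  (4Δ to stable)
t=5 Δ0: clk=1 a=0 f=0 c=0
  Δ1: clk:1→0
  (1Δ to stable)
t=6 Δ0: clk=0 a=0 f=0 c=0
  Δ1: clk:0→1
  Δ2: f:0→1
  Δ3: c:0→1
  Δ4: a:0→1
  (4Δ to stable)
t=7 Δ0: clk=1 a=1 f=1 c=1
  Δ1: clk:1→0
  (1Δ to stable)
t=8 Δ0: clk=0 a=1 f=1 c=1
  Δ1: clk:0→1
  Δ2: f:1→0
  Δ3: c:1→0
  Δ4: a:1→0
  (4Δ to stable)
t=9 Δ0: clk=1 a=0 f=0 c=0
  Δ1: clk:1→0
  (1Δ to stable)
t=10 Δ0: clk=0 a=0 f=0 c=0
  Δ1: clk:0→1
  Δ2: f:0→1
  Δ3: c:0→1
  Δ4: a:0→1
  (4Δ to stable)

1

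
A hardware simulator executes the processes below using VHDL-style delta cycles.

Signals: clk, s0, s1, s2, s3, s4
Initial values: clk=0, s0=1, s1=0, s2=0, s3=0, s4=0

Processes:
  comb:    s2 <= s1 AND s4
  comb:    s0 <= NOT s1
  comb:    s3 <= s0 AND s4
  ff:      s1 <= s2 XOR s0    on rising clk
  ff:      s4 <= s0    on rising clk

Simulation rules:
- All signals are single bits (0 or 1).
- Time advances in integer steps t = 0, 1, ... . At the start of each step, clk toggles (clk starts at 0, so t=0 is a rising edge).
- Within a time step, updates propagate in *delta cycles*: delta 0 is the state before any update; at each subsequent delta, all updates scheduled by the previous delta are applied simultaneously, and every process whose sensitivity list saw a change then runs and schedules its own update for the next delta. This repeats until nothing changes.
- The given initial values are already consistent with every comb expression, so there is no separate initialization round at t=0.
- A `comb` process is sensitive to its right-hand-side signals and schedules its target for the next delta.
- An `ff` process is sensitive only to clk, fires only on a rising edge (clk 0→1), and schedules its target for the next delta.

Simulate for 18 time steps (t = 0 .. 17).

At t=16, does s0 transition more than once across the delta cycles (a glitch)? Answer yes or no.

t0.Δ0 s4=0 clk=0 s1=0 s2=0 s0=1 s3=0
t0.Δ1 s4=0 clk=1 s1=0 s2=0 s0=1 s3=0
t0.Δ2 s4=1 clk=1 s1=1 s2=0 s0=1 s3=0
t0.Δ3 s4=1 clk=1 s1=1 s2=1 s0=0 s3=1
t0.Δ4 s4=1 clk=1 s1=1 s2=1 s0=0 s3=0
t1.Δ0 s4=1 clk=1 s1=1 s2=1 s0=0 s3=0
t1.Δ1 s4=1 clk=0 s1=1 s2=1 s0=0 s3=0
t2.Δ0 s4=1 clk=0 s1=1 s2=1 s0=0 s3=0
t2.Δ1 s4=1 clk=1 s1=1 s2=1 s0=0 s3=0
t2.Δ2 s4=0 clk=1 s1=1 s2=1 s0=0 s3=0
t2.Δ3 s4=0 clk=1 s1=1 s2=0 s0=0 s3=0
t3.Δ0 s4=0 clk=1 s1=1 s2=0 s0=0 s3=0
t3.Δ1 s4=0 clk=0 s1=1 s2=0 s0=0 s3=0
t4.Δ0 s4=0 clk=0 s1=1 s2=0 s0=0 s3=0
t4.Δ1 s4=0 clk=1 s1=1 s2=0 s0=0 s3=0
t4.Δ2 s4=0 clk=1 s1=0 s2=0 s0=0 s3=0
t4.Δ3 s4=0 clk=1 s1=0 s2=0 s0=1 s3=0
t5.Δ0 s4=0 clk=1 s1=0 s2=0 s0=1 s3=0
t5.Δ1 s4=0 clk=0 s1=0 s2=0 s0=1 s3=0
t6.Δ0 s4=0 clk=0 s1=0 s2=0 s0=1 s3=0
t6.Δ1 s4=0 clk=1 s1=0 s2=0 s0=1 s3=0
t6.Δ2 s4=1 clk=1 s1=1 s2=0 s0=1 s3=0
t6.Δ3 s4=1 clk=1 s1=1 s2=1 s0=0 s3=1
t6.Δ4 s4=1 clk=1 s1=1 s2=1 s0=0 s3=0
t7.Δ0 s4=1 clk=1 s1=1 s2=1 s0=0 s3=0
t7.Δ1 s4=1 clk=0 s1=1 s2=1 s0=0 s3=0
t8.Δ0 s4=1 clk=0 s1=1 s2=1 s0=0 s3=0
t8.Δ1 s4=1 clk=1 s1=1 s2=1 s0=0 s3=0
t8.Δ2 s4=0 clk=1 s1=1 s2=1 s0=0 s3=0
t8.Δ3 s4=0 clk=1 s1=1 s2=0 s0=0 s3=0
t9.Δ0 s4=0 clk=1 s1=1 s2=0 s0=0 s3=0
t9.Δ1 s4=0 clk=0 s1=1 s2=0 s0=0 s3=0
t10.Δ0 s4=0 clk=0 s1=1 s2=0 s0=0 s3=0
t10.Δ1 s4=0 clk=1 s1=1 s2=0 s0=0 s3=0
t10.Δ2 s4=0 clk=1 s1=0 s2=0 s0=0 s3=0
t10.Δ3 s4=0 clk=1 s1=0 s2=0 s0=1 s3=0
t11.Δ0 s4=0 clk=1 s1=0 s2=0 s0=1 s3=0
t11.Δ1 s4=0 clk=0 s1=0 s2=0 s0=1 s3=0
t12.Δ0 s4=0 clk=0 s1=0 s2=0 s0=1 s3=0
t12.Δ1 s4=0 clk=1 s1=0 s2=0 s0=1 s3=0
t12.Δ2 s4=1 clk=1 s1=1 s2=0 s0=1 s3=0
t12.Δ3 s4=1 clk=1 s1=1 s2=1 s0=0 s3=1
t12.Δ4 s4=1 clk=1 s1=1 s2=1 s0=0 s3=0
t13.Δ0 s4=1 clk=1 s1=1 s2=1 s0=0 s3=0
t13.Δ1 s4=1 clk=0 s1=1 s2=1 s0=0 s3=0
t14.Δ0 s4=1 clk=0 s1=1 s2=1 s0=0 s3=0
t14.Δ1 s4=1 clk=1 s1=1 s2=1 s0=0 s3=0
t14.Δ2 s4=0 clk=1 s1=1 s2=1 s0=0 s3=0
t14.Δ3 s4=0 clk=1 s1=1 s2=0 s0=0 s3=0
t15.Δ0 s4=0 clk=1 s1=1 s2=0 s0=0 s3=0
t15.Δ1 s4=0 clk=0 s1=1 s2=0 s0=0 s3=0
t16.Δ0 s4=0 clk=0 s1=1 s2=0 s0=0 s3=0
t16.Δ1 s4=0 clk=1 s1=1 s2=0 s0=0 s3=0
t16.Δ2 s4=0 clk=1 s1=0 s2=0 s0=0 s3=0
t16.Δ3 s4=0 clk=1 s1=0 s2=0 s0=1 s3=0
t17.Δ0 s4=0 clk=1 s1=0 s2=0 s0=1 s3=0
t17.Δ1 s4=0 clk=0 s1=0 s2=0 s0=1 s3=0

no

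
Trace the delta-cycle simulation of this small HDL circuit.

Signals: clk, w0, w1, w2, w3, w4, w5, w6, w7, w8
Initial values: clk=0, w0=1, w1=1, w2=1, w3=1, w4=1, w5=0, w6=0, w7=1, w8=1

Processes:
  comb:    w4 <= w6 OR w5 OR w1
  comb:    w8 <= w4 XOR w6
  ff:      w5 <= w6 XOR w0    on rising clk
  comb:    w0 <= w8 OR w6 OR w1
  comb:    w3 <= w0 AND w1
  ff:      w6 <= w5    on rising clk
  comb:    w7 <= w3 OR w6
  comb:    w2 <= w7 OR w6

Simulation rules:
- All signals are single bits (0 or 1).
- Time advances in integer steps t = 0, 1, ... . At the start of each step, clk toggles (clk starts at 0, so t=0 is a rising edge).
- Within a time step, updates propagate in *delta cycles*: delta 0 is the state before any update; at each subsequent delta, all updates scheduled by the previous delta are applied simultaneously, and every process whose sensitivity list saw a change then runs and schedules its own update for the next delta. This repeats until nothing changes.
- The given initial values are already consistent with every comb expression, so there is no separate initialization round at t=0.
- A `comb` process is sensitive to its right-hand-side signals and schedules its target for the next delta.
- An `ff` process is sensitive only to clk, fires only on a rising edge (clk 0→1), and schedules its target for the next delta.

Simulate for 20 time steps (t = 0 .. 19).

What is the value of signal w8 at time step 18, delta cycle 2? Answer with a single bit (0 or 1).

1

t0.Δ0 w1=1 w8=1 w4=1 w6=0 w3=1 w5=0 w2=1 w7=1 clk=0 w0=1
t0.Δ1 w1=1 w8=1 w4=1 w6=0 w3=1 w5=0 w2=1 w7=1 clk=1 w0=1
t0.Δ2 w1=1 w8=1 w4=1 w6=0 w3=1 w5=1 w2=1 w7=1 clk=1 w0=1
t1.Δ0 w1=1 w8=1 w4=1 w6=0 w3=1 w5=1 w2=1 w7=1 clk=1 w0=1
t1.Δ1 w1=1 w8=1 w4=1 w6=0 w3=1 w5=1 w2=1 w7=1 clk=0 w0=1
t2.Δ0 w1=1 w8=1 w4=1 w6=0 w3=1 w5=1 w2=1 w7=1 clk=0 w0=1
t2.Δ1 w1=1 w8=1 w4=1 w6=0 w3=1 w5=1 w2=1 w7=1 clk=1 w0=1
t2.Δ2 w1=1 w8=1 w4=1 w6=1 w3=1 w5=1 w2=1 w7=1 clk=1 w0=1
t2.Δ3 w1=1 w8=0 w4=1 w6=1 w3=1 w5=1 w2=1 w7=1 clk=1 w0=1
t3.Δ0 w1=1 w8=0 w4=1 w6=1 w3=1 w5=1 w2=1 w7=1 clk=1 w0=1
t3.Δ1 w1=1 w8=0 w4=1 w6=1 w3=1 w5=1 w2=1 w7=1 clk=0 w0=1
t4.Δ0 w1=1 w8=0 w4=1 w6=1 w3=1 w5=1 w2=1 w7=1 clk=0 w0=1
t4.Δ1 w1=1 w8=0 w4=1 w6=1 w3=1 w5=1 w2=1 w7=1 clk=1 w0=1
t4.Δ2 w1=1 w8=0 w4=1 w6=1 w3=1 w5=0 w2=1 w7=1 clk=1 w0=1
t5.Δ0 w1=1 w8=0 w4=1 w6=1 w3=1 w5=0 w2=1 w7=1 clk=1 w0=1
t5.Δ1 w1=1 w8=0 w4=1 w6=1 w3=1 w5=0 w2=1 w7=1 clk=0 w0=1
t6.Δ0 w1=1 w8=0 w4=1 w6=1 w3=1 w5=0 w2=1 w7=1 clk=0 w0=1
t6.Δ1 w1=1 w8=0 w4=1 w6=1 w3=1 w5=0 w2=1 w7=1 clk=1 w0=1
t6.Δ2 w1=1 w8=0 w4=1 w6=0 w3=1 w5=0 w2=1 w7=1 clk=1 w0=1
t6.Δ3 w1=1 w8=1 w4=1 w6=0 w3=1 w5=0 w2=1 w7=1 clk=1 w0=1
t7.Δ0 w1=1 w8=1 w4=1 w6=0 w3=1 w5=0 w2=1 w7=1 clk=1 w0=1
t7.Δ1 w1=1 w8=1 w4=1 w6=0 w3=1 w5=0 w2=1 w7=1 clk=0 w0=1
t8.Δ0 w1=1 w8=1 w4=1 w6=0 w3=1 w5=0 w2=1 w7=1 clk=0 w0=1
t8.Δ1 w1=1 w8=1 w4=1 w6=0 w3=1 w5=0 w2=1 w7=1 clk=1 w0=1
t8.Δ2 w1=1 w8=1 w4=1 w6=0 w3=1 w5=1 w2=1 w7=1 clk=1 w0=1
t9.Δ0 w1=1 w8=1 w4=1 w6=0 w3=1 w5=1 w2=1 w7=1 clk=1 w0=1
t9.Δ1 w1=1 w8=1 w4=1 w6=0 w3=1 w5=1 w2=1 w7=1 clk=0 w0=1
t10.Δ0 w1=1 w8=1 w4=1 w6=0 w3=1 w5=1 w2=1 w7=1 clk=0 w0=1
t10.Δ1 w1=1 w8=1 w4=1 w6=0 w3=1 w5=1 w2=1 w7=1 clk=1 w0=1
t10.Δ2 w1=1 w8=1 w4=1 w6=1 w3=1 w5=1 w2=1 w7=1 clk=1 w0=1
t10.Δ3 w1=1 w8=0 w4=1 w6=1 w3=1 w5=1 w2=1 w7=1 clk=1 w0=1
t11.Δ0 w1=1 w8=0 w4=1 w6=1 w3=1 w5=1 w2=1 w7=1 clk=1 w0=1
t11.Δ1 w1=1 w8=0 w4=1 w6=1 w3=1 w5=1 w2=1 w7=1 clk=0 w0=1
t12.Δ0 w1=1 w8=0 w4=1 w6=1 w3=1 w5=1 w2=1 w7=1 clk=0 w0=1
t12.Δ1 w1=1 w8=0 w4=1 w6=1 w3=1 w5=1 w2=1 w7=1 clk=1 w0=1
t12.Δ2 w1=1 w8=0 w4=1 w6=1 w3=1 w5=0 w2=1 w7=1 clk=1 w0=1
t13.Δ0 w1=1 w8=0 w4=1 w6=1 w3=1 w5=0 w2=1 w7=1 clk=1 w0=1
t13.Δ1 w1=1 w8=0 w4=1 w6=1 w3=1 w5=0 w2=1 w7=1 clk=0 w0=1
t14.Δ0 w1=1 w8=0 w4=1 w6=1 w3=1 w5=0 w2=1 w7=1 clk=0 w0=1
t14.Δ1 w1=1 w8=0 w4=1 w6=1 w3=1 w5=0 w2=1 w7=1 clk=1 w0=1
t14.Δ2 w1=1 w8=0 w4=1 w6=0 w3=1 w5=0 w2=1 w7=1 clk=1 w0=1
t14.Δ3 w1=1 w8=1 w4=1 w6=0 w3=1 w5=0 w2=1 w7=1 clk=1 w0=1
t15.Δ0 w1=1 w8=1 w4=1 w6=0 w3=1 w5=0 w2=1 w7=1 clk=1 w0=1
t15.Δ1 w1=1 w8=1 w4=1 w6=0 w3=1 w5=0 w2=1 w7=1 clk=0 w0=1
t16.Δ0 w1=1 w8=1 w4=1 w6=0 w3=1 w5=0 w2=1 w7=1 clk=0 w0=1
t16.Δ1 w1=1 w8=1 w4=1 w6=0 w3=1 w5=0 w2=1 w7=1 clk=1 w0=1
t16.Δ2 w1=1 w8=1 w4=1 w6=0 w3=1 w5=1 w2=1 w7=1 clk=1 w0=1
t17.Δ0 w1=1 w8=1 w4=1 w6=0 w3=1 w5=1 w2=1 w7=1 clk=1 w0=1
t17.Δ1 w1=1 w8=1 w4=1 w6=0 w3=1 w5=1 w2=1 w7=1 clk=0 w0=1
t18.Δ0 w1=1 w8=1 w4=1 w6=0 w3=1 w5=1 w2=1 w7=1 clk=0 w0=1
t18.Δ1 w1=1 w8=1 w4=1 w6=0 w3=1 w5=1 w2=1 w7=1 clk=1 w0=1
t18.Δ2 w1=1 w8=1 w4=1 w6=1 w3=1 w5=1 w2=1 w7=1 clk=1 w0=1
t18.Δ3 w1=1 w8=0 w4=1 w6=1 w3=1 w5=1 w2=1 w7=1 clk=1 w0=1
t19.Δ0 w1=1 w8=0 w4=1 w6=1 w3=1 w5=1 w2=1 w7=1 clk=1 w0=1
t19.Δ1 w1=1 w8=0 w4=1 w6=1 w3=1 w5=1 w2=1 w7=1 clk=0 w0=1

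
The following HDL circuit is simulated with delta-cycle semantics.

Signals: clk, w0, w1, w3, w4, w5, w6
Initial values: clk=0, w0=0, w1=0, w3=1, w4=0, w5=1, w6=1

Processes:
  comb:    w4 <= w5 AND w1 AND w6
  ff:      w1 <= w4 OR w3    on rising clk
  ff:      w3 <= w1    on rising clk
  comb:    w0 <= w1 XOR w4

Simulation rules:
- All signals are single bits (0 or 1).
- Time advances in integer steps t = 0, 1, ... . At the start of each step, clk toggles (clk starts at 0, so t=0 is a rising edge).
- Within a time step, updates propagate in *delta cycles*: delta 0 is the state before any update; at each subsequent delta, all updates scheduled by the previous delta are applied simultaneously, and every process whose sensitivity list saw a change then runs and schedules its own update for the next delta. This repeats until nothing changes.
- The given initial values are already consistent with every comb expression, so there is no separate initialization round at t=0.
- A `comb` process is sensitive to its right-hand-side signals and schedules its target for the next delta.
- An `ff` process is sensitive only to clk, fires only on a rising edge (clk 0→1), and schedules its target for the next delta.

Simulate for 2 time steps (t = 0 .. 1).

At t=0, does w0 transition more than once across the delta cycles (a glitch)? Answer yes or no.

t=0 Δ0: w1=0 w6=1 w4=0 w0=0 w3=1 w5=1 clk=0
  Δ1: clk:0→1
  Δ2: w1:0→1, w3:1→0
  Δ3: w4:0→1, w0:0→1
  Δ4: w0:1→0
  (4Δ to stable)
t=1 Δ0: w1=1 w6=1 w4=1 w0=0 w3=0 w5=1 clk=1
  Δ1: clk:1→0
  (1Δ to stable)

yes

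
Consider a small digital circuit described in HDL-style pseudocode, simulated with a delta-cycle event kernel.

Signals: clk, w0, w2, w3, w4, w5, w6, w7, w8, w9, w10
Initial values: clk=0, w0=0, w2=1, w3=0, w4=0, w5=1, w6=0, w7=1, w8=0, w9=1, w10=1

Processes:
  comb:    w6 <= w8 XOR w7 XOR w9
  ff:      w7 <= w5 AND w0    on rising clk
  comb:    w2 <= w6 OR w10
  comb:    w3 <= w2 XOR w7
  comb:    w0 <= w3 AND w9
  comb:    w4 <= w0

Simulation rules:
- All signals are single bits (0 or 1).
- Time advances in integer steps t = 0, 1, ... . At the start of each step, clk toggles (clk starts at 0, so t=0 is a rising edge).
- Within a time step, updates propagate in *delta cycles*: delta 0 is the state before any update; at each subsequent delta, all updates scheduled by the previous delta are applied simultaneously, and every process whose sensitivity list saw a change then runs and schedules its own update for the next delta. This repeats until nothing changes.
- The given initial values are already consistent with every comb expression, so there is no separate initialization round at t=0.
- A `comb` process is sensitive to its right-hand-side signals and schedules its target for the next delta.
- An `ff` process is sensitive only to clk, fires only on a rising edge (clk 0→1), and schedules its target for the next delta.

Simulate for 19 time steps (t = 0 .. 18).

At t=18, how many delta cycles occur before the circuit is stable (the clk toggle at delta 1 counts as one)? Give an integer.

[bits: w3,w6,w10,w8,w2,clk,w0,w4,w7,w9,w5]
t=0: Δ0=00101000111 Δ1=00101100111 Δ2=00101100011 Δ3=11101100011 Δ4=11101110011 Δ5=11101111011 | 5Δ
t=1: Δ0=11101111011 Δ1=11101011011 | 1Δ
t=2: Δ0=11101011011 Δ1=11101111011 Δ2=11101111111 Δ3=00101111111 Δ4=00101101111 Δ5=00101100111 | 5Δ
t=3: Δ0=00101100111 Δ1=00101000111 | 1Δ
t=4: Δ0=00101000111 Δ1=00101100111 Δ2=00101100011 Δ3=11101100011 Δ4=11101110011 Δ5=11101111011 | 5Δ
t=5: Δ0=11101111011 Δ1=11101011011 | 1Δ
t=6: Δ0=11101011011 Δ1=11101111011 Δ2=11101111111 Δ3=00101111111 Δ4=00101101111 Δ5=00101100111 | 5Δ
t=7: Δ0=00101100111 Δ1=00101000111 | 1Δ
t=8: Δ0=00101000111 Δ1=00101100111 Δ2=00101100011 Δ3=11101100011 Δ4=11101110011 Δ5=11101111011 | 5Δ
t=9: Δ0=11101111011 Δ1=11101011011 | 1Δ
t=10: Δ0=11101011011 Δ1=11101111011 Δ2=11101111111 Δ3=00101111111 Δ4=00101101111 Δ5=00101100111 | 5Δ
t=11: Δ0=00101100111 Δ1=00101000111 | 1Δ
t=12: Δ0=00101000111 Δ1=00101100111 Δ2=00101100011 Δ3=11101100011 Δ4=11101110011 Δ5=11101111011 | 5Δ
t=13: Δ0=11101111011 Δ1=11101011011 | 1Δ
t=14: Δ0=11101011011 Δ1=11101111011 Δ2=11101111111 Δ3=00101111111 Δ4=00101101111 Δ5=00101100111 | 5Δ
t=15: Δ0=00101100111 Δ1=00101000111 | 1Δ
t=16: Δ0=00101000111 Δ1=00101100111 Δ2=00101100011 Δ3=11101100011 Δ4=11101110011 Δ5=11101111011 | 5Δ
t=17: Δ0=11101111011 Δ1=11101011011 | 1Δ
t=18: Δ0=11101011011 Δ1=11101111011 Δ2=11101111111 Δ3=00101111111 Δ4=00101101111 Δ5=00101100111 | 5Δ

5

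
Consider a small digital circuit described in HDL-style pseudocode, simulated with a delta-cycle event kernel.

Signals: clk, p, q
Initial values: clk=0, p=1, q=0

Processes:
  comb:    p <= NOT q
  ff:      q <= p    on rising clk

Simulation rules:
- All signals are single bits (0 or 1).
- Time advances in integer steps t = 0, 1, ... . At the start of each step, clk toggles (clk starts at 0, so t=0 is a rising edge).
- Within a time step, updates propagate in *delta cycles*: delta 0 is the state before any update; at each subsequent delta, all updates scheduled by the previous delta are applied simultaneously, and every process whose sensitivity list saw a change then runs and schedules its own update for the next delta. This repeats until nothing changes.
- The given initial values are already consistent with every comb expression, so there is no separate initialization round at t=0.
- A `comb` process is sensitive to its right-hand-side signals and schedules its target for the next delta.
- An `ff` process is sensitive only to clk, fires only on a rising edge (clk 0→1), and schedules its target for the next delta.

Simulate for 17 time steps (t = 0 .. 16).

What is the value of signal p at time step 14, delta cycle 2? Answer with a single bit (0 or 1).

0

[bits: q,p,clk]
t=0: Δ0=010 Δ1=011 Δ2=111 Δ3=101 | 3Δ
t=1: Δ0=101 Δ1=100 | 1Δ
t=2: Δ0=100 Δ1=101 Δ2=001 Δ3=011 | 3Δ
t=3: Δ0=011 Δ1=010 | 1Δ
t=4: Δ0=010 Δ1=011 Δ2=111 Δ3=101 | 3Δ
t=5: Δ0=101 Δ1=100 | 1Δ
t=6: Δ0=100 Δ1=101 Δ2=001 Δ3=011 | 3Δ
t=7: Δ0=011 Δ1=010 | 1Δ
t=8: Δ0=010 Δ1=011 Δ2=111 Δ3=101 | 3Δ
t=9: Δ0=101 Δ1=100 | 1Δ
t=10: Δ0=100 Δ1=101 Δ2=001 Δ3=011 | 3Δ
t=11: Δ0=011 Δ1=010 | 1Δ
t=12: Δ0=010 Δ1=011 Δ2=111 Δ3=101 | 3Δ
t=13: Δ0=101 Δ1=100 | 1Δ
t=14: Δ0=100 Δ1=101 Δ2=001 Δ3=011 | 3Δ
t=15: Δ0=011 Δ1=010 | 1Δ
t=16: Δ0=010 Δ1=011 Δ2=111 Δ3=101 | 3Δ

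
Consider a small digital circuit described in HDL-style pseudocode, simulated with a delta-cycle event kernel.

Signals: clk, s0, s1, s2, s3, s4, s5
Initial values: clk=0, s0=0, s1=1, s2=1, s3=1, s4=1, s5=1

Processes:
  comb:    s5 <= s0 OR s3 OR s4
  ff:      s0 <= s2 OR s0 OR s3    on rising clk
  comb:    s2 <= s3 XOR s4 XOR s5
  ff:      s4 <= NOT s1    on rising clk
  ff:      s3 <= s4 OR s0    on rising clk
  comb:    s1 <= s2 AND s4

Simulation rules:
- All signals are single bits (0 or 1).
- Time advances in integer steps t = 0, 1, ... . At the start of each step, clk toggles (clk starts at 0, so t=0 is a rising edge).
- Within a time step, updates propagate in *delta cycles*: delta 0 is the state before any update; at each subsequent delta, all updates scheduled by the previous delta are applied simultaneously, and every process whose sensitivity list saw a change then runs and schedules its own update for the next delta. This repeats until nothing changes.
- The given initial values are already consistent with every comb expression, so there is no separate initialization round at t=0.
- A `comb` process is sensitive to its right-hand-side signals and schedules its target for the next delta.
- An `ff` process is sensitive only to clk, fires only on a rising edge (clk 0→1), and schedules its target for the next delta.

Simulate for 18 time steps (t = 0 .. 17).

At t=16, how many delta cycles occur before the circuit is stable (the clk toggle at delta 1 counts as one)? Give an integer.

[bits: s4,clk,s0,s2,s5,s3,s1]
t=0: Δ0=1001111 Δ1=1101111 Δ2=0111111 Δ3=0110110 | 3Δ
t=1: Δ0=0110110 Δ1=0010110 | 1Δ
t=2: Δ0=0010110 Δ1=0110110 Δ2=1110110 Δ3=1111110 Δ4=1111111 | 4Δ
t=3: Δ0=1111111 Δ1=1011111 | 1Δ
t=4: Δ0=1011111 Δ1=1111111 Δ2=0111111 Δ3=0110110 | 3Δ
t=5: Δ0=0110110 Δ1=0010110 | 1Δ
t=6: Δ0=0010110 Δ1=0110110 Δ2=1110110 Δ3=1111110 Δ4=1111111 | 4Δ
t=7: Δ0=1111111 Δ1=1011111 | 1Δ
t=8: Δ0=1011111 Δ1=1111111 Δ2=0111111 Δ3=0110110 | 3Δ
t=9: Δ0=0110110 Δ1=0010110 | 1Δ
t=10: Δ0=0010110 Δ1=0110110 Δ2=1110110 Δ3=1111110 Δ4=1111111 | 4Δ
t=11: Δ0=1111111 Δ1=1011111 | 1Δ
t=12: Δ0=1011111 Δ1=1111111 Δ2=0111111 Δ3=0110110 | 3Δ
t=13: Δ0=0110110 Δ1=0010110 | 1Δ
t=14: Δ0=0010110 Δ1=0110110 Δ2=1110110 Δ3=1111110 Δ4=1111111 | 4Δ
t=15: Δ0=1111111 Δ1=1011111 | 1Δ
t=16: Δ0=1011111 Δ1=1111111 Δ2=0111111 Δ3=0110110 | 3Δ
t=17: Δ0=0110110 Δ1=0010110 | 1Δ

3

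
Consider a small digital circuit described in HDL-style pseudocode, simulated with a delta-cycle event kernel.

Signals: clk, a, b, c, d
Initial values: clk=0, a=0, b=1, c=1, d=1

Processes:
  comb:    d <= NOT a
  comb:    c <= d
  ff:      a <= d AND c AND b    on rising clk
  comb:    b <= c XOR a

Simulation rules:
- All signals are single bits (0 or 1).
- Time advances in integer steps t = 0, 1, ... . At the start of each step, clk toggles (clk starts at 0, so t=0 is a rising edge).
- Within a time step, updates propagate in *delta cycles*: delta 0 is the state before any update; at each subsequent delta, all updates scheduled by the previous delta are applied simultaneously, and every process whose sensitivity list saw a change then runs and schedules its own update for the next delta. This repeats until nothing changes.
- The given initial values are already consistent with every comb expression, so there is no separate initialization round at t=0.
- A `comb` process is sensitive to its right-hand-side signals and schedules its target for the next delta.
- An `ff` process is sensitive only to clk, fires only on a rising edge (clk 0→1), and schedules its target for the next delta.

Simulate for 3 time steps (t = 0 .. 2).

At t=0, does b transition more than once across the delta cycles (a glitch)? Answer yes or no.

yes

t=0 Δ0: clk=0 a=0 d=1 c=1 b=1
  Δ1: clk:0→1
  Δ2: a:0→1
  Δ3: d:1→0, b:1→0
  Δ4: c:1→0
  Δ5: b:0→1
  (5Δ to stable)
t=1 Δ0: clk=1 a=1 d=0 c=0 b=1
  Δ1: clk:1→0
  (1Δ to stable)
t=2 Δ0: clk=0 a=1 d=0 c=0 b=1
  Δ1: clk:0→1
  Δ2: a:1→0
  Δ3: d:0→1, b:1→0
  Δ4: c:0→1
  Δ5: b:0→1
  (5Δ to stable)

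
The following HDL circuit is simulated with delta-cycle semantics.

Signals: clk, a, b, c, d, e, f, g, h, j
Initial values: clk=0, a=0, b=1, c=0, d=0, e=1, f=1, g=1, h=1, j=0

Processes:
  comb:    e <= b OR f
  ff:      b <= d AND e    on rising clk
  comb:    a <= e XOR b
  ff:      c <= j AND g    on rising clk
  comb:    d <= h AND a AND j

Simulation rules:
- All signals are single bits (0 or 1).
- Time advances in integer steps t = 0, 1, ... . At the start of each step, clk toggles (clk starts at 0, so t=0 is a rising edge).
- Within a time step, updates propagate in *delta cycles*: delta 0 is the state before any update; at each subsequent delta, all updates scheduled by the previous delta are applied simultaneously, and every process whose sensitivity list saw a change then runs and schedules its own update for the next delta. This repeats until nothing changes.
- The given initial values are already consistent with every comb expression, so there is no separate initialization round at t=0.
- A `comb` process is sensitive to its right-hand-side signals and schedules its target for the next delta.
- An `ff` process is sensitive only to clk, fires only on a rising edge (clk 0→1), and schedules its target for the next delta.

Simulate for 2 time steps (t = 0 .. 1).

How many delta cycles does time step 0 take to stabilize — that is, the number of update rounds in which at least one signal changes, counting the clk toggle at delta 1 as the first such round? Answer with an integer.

[bits: a,e,clk,d,g,b,f,h,j,c]
t=0: Δ0=0100111100 Δ1=0110111100 Δ2=0110101100 Δ3=1110101100 | 3Δ
t=1: Δ0=1110101100 Δ1=1100101100 | 1Δ

3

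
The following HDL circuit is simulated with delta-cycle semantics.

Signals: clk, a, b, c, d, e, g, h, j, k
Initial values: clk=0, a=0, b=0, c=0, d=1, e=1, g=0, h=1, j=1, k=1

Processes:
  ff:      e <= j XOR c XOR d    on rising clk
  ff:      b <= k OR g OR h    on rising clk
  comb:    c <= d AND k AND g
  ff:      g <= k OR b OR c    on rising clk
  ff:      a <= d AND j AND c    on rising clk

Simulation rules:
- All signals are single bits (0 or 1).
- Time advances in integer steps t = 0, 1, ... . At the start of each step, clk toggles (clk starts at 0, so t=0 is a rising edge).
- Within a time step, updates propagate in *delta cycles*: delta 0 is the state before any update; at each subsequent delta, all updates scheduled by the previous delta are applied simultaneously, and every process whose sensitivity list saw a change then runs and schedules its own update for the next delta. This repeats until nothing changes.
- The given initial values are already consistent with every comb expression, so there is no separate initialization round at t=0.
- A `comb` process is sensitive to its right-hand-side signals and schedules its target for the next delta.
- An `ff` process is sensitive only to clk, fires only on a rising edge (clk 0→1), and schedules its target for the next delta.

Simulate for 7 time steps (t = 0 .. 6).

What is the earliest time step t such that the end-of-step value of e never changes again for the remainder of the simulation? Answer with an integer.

t0.Δ0 clk=0 c=0 g=0 k=1 b=0 j=1 a=0 d=1 h=1 e=1
t0.Δ1 clk=1 c=0 g=0 k=1 b=0 j=1 a=0 d=1 h=1 e=1
t0.Δ2 clk=1 c=0 g=1 k=1 b=1 j=1 a=0 d=1 h=1 e=0
t0.Δ3 clk=1 c=1 g=1 k=1 b=1 j=1 a=0 d=1 h=1 e=0
t1.Δ0 clk=1 c=1 g=1 k=1 b=1 j=1 a=0 d=1 h=1 e=0
t1.Δ1 clk=0 c=1 g=1 k=1 b=1 j=1 a=0 d=1 h=1 e=0
t2.Δ0 clk=0 c=1 g=1 k=1 b=1 j=1 a=0 d=1 h=1 e=0
t2.Δ1 clk=1 c=1 g=1 k=1 b=1 j=1 a=0 d=1 h=1 e=0
t2.Δ2 clk=1 c=1 g=1 k=1 b=1 j=1 a=1 d=1 h=1 e=1
t3.Δ0 clk=1 c=1 g=1 k=1 b=1 j=1 a=1 d=1 h=1 e=1
t3.Δ1 clk=0 c=1 g=1 k=1 b=1 j=1 a=1 d=1 h=1 e=1
t4.Δ0 clk=0 c=1 g=1 k=1 b=1 j=1 a=1 d=1 h=1 e=1
t4.Δ1 clk=1 c=1 g=1 k=1 b=1 j=1 a=1 d=1 h=1 e=1
t5.Δ0 clk=1 c=1 g=1 k=1 b=1 j=1 a=1 d=1 h=1 e=1
t5.Δ1 clk=0 c=1 g=1 k=1 b=1 j=1 a=1 d=1 h=1 e=1
t6.Δ0 clk=0 c=1 g=1 k=1 b=1 j=1 a=1 d=1 h=1 e=1
t6.Δ1 clk=1 c=1 g=1 k=1 b=1 j=1 a=1 d=1 h=1 e=1

2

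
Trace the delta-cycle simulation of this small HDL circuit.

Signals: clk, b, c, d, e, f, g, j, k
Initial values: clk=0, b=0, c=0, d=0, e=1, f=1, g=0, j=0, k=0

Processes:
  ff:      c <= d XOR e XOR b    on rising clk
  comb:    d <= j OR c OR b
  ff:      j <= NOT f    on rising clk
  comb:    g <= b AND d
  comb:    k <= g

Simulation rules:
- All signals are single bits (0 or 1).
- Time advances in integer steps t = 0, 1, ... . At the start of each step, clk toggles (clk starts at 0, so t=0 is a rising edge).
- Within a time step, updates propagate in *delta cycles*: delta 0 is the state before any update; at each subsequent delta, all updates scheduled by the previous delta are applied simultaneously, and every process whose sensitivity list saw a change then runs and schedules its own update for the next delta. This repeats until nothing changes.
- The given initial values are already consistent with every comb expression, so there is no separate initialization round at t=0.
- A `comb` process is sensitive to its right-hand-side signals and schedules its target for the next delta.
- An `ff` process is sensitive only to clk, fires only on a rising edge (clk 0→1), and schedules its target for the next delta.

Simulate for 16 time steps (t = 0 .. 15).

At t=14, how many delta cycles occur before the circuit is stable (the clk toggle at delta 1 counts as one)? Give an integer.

3

t=0 Δ0: f=1 clk=0 g=0 k=0 e=1 j=0 c=0 d=0 b=0
  Δ1: clk:0→1
  Δ2: c:0→1
  Δ3: d:0→1
  (3Δ to stable)
t=1 Δ0: f=1 clk=1 g=0 k=0 e=1 j=0 c=1 d=1 b=0
  Δ1: clk:1→0
  (1Δ to stable)
t=2 Δ0: f=1 clk=0 g=0 k=0 e=1 j=0 c=1 d=1 b=0
  Δ1: clk:0→1
  Δ2: c:1→0
  Δ3: d:1→0
  (3Δ to stable)
t=3 Δ0: f=1 clk=1 g=0 k=0 e=1 j=0 c=0 d=0 b=0
  Δ1: clk:1→0
  (1Δ to stable)
t=4 Δ0: f=1 clk=0 g=0 k=0 e=1 j=0 c=0 d=0 b=0
  Δ1: clk:0→1
  Δ2: c:0→1
  Δ3: d:0→1
  (3Δ to stable)
t=5 Δ0: f=1 clk=1 g=0 k=0 e=1 j=0 c=1 d=1 b=0
  Δ1: clk:1→0
  (1Δ to stable)
t=6 Δ0: f=1 clk=0 g=0 k=0 e=1 j=0 c=1 d=1 b=0
  Δ1: clk:0→1
  Δ2: c:1→0
  Δ3: d:1→0
  (3Δ to stable)
t=7 Δ0: f=1 clk=1 g=0 k=0 e=1 j=0 c=0 d=0 b=0
  Δ1: clk:1→0
  (1Δ to stable)
t=8 Δ0: f=1 clk=0 g=0 k=0 e=1 j=0 c=0 d=0 b=0
  Δ1: clk:0→1
  Δ2: c:0→1
  Δ3: d:0→1
  (3Δ to stable)
t=9 Δ0: f=1 clk=1 g=0 k=0 e=1 j=0 c=1 d=1 b=0
  Δ1: clk:1→0
  (1Δ to stable)
t=10 Δ0: f=1 clk=0 g=0 k=0 e=1 j=0 c=1 d=1 b=0
  Δ1: clk:0→1
  Δ2: c:1→0
  Δ3: d:1→0
  (3Δ to stable)
t=11 Δ0: f=1 clk=1 g=0 k=0 e=1 j=0 c=0 d=0 b=0
  Δ1: clk:1→0
  (1Δ to stable)
t=12 Δ0: f=1 clk=0 g=0 k=0 e=1 j=0 c=0 d=0 b=0
  Δ1: clk:0→1
  Δ2: c:0→1
  Δ3: d:0→1
  (3Δ to stable)
t=13 Δ0: f=1 clk=1 g=0 k=0 e=1 j=0 c=1 d=1 b=0
  Δ1: clk:1→0
  (1Δ to stable)
t=14 Δ0: f=1 clk=0 g=0 k=0 e=1 j=0 c=1 d=1 b=0
  Δ1: clk:0→1
  Δ2: c:1→0
  Δ3: d:1→0
  (3Δ to stable)
t=15 Δ0: f=1 clk=1 g=0 k=0 e=1 j=0 c=0 d=0 b=0
  Δ1: clk:1→0
  (1Δ to stable)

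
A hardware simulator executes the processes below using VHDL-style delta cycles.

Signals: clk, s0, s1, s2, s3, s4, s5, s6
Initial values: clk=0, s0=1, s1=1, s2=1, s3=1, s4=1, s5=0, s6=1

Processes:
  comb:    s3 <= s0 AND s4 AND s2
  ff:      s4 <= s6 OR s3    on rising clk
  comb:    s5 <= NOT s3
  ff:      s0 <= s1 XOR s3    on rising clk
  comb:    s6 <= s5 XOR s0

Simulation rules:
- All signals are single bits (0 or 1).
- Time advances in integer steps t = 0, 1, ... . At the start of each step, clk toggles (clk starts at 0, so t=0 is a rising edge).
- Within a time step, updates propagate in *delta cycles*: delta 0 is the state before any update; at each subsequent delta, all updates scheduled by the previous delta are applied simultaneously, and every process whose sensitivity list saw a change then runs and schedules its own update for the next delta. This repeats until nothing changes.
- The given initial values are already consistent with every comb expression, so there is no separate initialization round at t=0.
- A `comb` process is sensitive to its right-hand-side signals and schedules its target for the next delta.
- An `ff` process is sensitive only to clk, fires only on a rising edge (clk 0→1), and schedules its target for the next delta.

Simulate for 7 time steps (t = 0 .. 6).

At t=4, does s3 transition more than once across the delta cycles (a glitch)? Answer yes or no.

t=0 Δ0: s1=1 s2=1 s4=1 s3=1 s5=0 s6=1 s0=1 clk=0
  Δ1: clk:0→1
  Δ2: s0:1→0
  Δ3: s3:1→0, s6:1→0
  Δ4: s5:0→1
  Δ5: s6:0→1
  (5Δ to stable)
t=1 Δ0: s1=1 s2=1 s4=1 s3=0 s5=1 s6=1 s0=0 clk=1
  Δ1: clk:1→0
  (1Δ to stable)
t=2 Δ0: s1=1 s2=1 s4=1 s3=0 s5=1 s6=1 s0=0 clk=0
  Δ1: clk:0→1
  Δ2: s0:0→1
  Δ3: s3:0→1, s6:1→0
  Δ4: s5:1→0
  Δ5: s6:0→1
  (5Δ to stable)
t=3 Δ0: s1=1 s2=1 s4=1 s3=1 s5=0 s6=1 s0=1 clk=1
  Δ1: clk:1→0
  (1Δ to stable)
t=4 Δ0: s1=1 s2=1 s4=1 s3=1 s5=0 s6=1 s0=1 clk=0
  Δ1: clk:0→1
  Δ2: s0:1→0
  Δ3: s3:1→0, s6:1→0
  Δ4: s5:0→1
  Δ5: s6:0→1
  (5Δ to stable)
t=5 Δ0: s1=1 s2=1 s4=1 s3=0 s5=1 s6=1 s0=0 clk=1
  Δ1: clk:1→0
  (1Δ to stable)
t=6 Δ0: s1=1 s2=1 s4=1 s3=0 s5=1 s6=1 s0=0 clk=0
  Δ1: clk:0→1
  Δ2: s0:0→1
  Δ3: s3:0→1, s6:1→0
  Δ4: s5:1→0
  Δ5: s6:0→1
  (5Δ to stable)

no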